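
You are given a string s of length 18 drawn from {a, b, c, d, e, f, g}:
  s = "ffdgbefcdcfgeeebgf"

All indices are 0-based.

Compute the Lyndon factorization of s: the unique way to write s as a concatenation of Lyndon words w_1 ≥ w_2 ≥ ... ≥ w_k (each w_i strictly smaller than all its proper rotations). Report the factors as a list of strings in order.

["f", "f", "dg", "befcdcfgeeebgf"]

emit factor 1: 'f' (i=0, period=1)
emit factor 2: 'f' (i=1, period=1)
emit factor 3: 'dg' (i=2, period=2)
emit factor 4: 'befcdcfgeeebgf' (i=4, period=14)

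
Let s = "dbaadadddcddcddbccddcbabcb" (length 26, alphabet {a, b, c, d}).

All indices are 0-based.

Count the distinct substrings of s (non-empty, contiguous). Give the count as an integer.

307

rank→(start, suffix):
  0 → (2, 'aadadddcddcddbccddcbabcb')
  1 → (22, 'abcb')
  2 → (3, 'adadddcddcddbccddcbabcb')
  3 → (5, 'adddcddcddbccddcbabcb')
  4 → (25, 'b')
  5 → (1, 'baadadddcddcddbccddcbabcb')
  6 → (21, 'babcb')
  7 → (23, 'bcb')
  8 → (15, 'bccddcbabcb')
  9 → (24, 'cb')
  10 → (20, 'cbabcb')
  11 → (16, 'ccddcbabcb')
  12 → (12, 'cddbccddcbabcb')
  13 → (17, 'cddcbabcb')
  14 → (9, 'cddcddbccddcbabcb')
  15 → (4, 'dadddcddcddbccddcbabcb')
  16 → (0, 'dbaadadddcddcddbccddcbabcb')
  17 → (14, 'dbccddcbabcb')
  18 → (19, 'dcbabcb')
  19 → (11, 'dcddbccddcbabcb')
  20 → (8, 'dcddcddbccddcbabcb')
  21 → (13, 'ddbccddcbabcb')
  22 → (18, 'ddcbabcb')
  23 → (10, 'ddcddbccddcbabcb')
  24 → (7, 'ddcddcddbccddcbabcb')
  25 → (6, 'dddcddcddbccddcbabcb')

SA = [2, 22, 3, 5, 25, 1, 21, 23, 15, 24, 20, 16, 12, 17, 9, 4, 0, 14, 19, 11, 8, 13, 18, 10, 7, 6]
[i] adj suffixes → lcp
  [1] 2/22 → 1 ('a')
  [2] 22/3 → 1 ('a')
  [3] 3/5 → 2 ('ad')
  [4] 5/25 → 0 ('')
  [5] 25/1 → 1 ('b')
  [6] 1/21 → 2 ('ba')
  [7] 21/23 → 1 ('b')
  [8] 23/15 → 2 ('bc')
  [9] 15/24 → 0 ('')
  [10] 24/20 → 2 ('cb')
  [11] 20/16 → 1 ('c')
  [12] 16/12 → 1 ('c')
  [13] 12/17 → 3 ('cdd')
  [14] 17/9 → 4 ('cddc')
  [15] 9/4 → 0 ('')
  [16] 4/0 → 1 ('d')
  [17] 0/14 → 2 ('db')
  [18] 14/19 → 1 ('d')
  [19] 19/11 → 2 ('dc')
  [20] 11/8 → 4 ('dcdd')
  [21] 8/13 → 1 ('d')
  [22] 13/18 → 2 ('dd')
  [23] 18/10 → 3 ('ddc')
  [24] 10/7 → 5 ('ddcdd')
  [25] 7/6 → 2 ('dd')

n(n+1)/2 = 26·27/2 = 351
Σ LCP = 0 + 1 + 1 + 2 + 0 + 1 + 2 + 1 + 2 + 0 + 2 + 1 + 1 + 3 + 4 + 0 + 1 + 2 + 1 + 2 + 4 + 1 + 2 + 3 + 5 + 2 = 44
distinct = 351 − 44 = 307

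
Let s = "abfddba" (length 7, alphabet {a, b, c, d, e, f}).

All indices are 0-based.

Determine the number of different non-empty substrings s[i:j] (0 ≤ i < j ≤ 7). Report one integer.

25

sorted suffixes:
  #0 SA[0]=6  'a'
  #1 SA[1]=0  'abfddba'
  #2 SA[2]=5  'ba'
  #3 SA[3]=1  'bfddba'
  #4 SA[4]=4  'dba'
  #5 SA[5]=3  'ddba'
  #6 SA[6]=2  'fddba'

SA = [6, 0, 5, 1, 4, 3, 2]
rank  pair      lcp
   1  s[6:],s[0:]  1  'a'
   2  s[0:],s[5:]  0  ''
   3  s[5:],s[1:]  1  'b'
   4  s[1:],s[4:]  0  ''
   5  s[4:],s[3:]  1  'd'
   6  s[3:],s[2:]  0  ''

n(n+1)/2 = 7·8/2 = 28
Σ LCP = 0 + 1 + 0 + 1 + 0 + 1 + 0 = 3
distinct = 28 − 3 = 25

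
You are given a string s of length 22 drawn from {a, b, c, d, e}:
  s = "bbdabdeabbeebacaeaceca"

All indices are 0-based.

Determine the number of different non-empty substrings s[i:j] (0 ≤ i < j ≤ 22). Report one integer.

rank | idx | suffix
   0 |  21 | a
   1 |   7 | abbeebacaeaceca
   2 |   3 | abdeabbeebacaeaceca
   3 |  13 | acaeaceca
   4 |  17 | aceca
   5 |  15 | aeaceca
   6 |  12 | bacaeaceca
   7 |   0 | bbdabdeabbeebacaeaceca
   8 |   8 | bbeebacaeaceca
   9 |   1 | bdabdeabbeebacaeaceca
  10 |   4 | bdeabbeebacaeaceca
  11 |   9 | beebacaeaceca
  12 |  20 | ca
  13 |  14 | caeaceca
  14 |  18 | ceca
  15 |   2 | dabdeabbeebacaeaceca
  16 |   5 | deabbeebacaeaceca
  17 |   6 | eabbeebacaeaceca
  18 |  16 | eaceca
  19 |  11 | ebacaeaceca
  20 |  19 | eca
  21 |  10 | eebacaeaceca

SA = [21, 7, 3, 13, 17, 15, 12, 0, 8, 1, 4, 9, 20, 14, 18, 2, 5, 6, 16, 11, 19, 10]
[i] adj suffixes → lcp
  [1] 21/7 → 1 ('a')
  [2] 7/3 → 2 ('ab')
  [3] 3/13 → 1 ('a')
  [4] 13/17 → 2 ('ac')
  [5] 17/15 → 1 ('a')
  [6] 15/12 → 0 ('')
  [7] 12/0 → 1 ('b')
  [8] 0/8 → 2 ('bb')
  [9] 8/1 → 1 ('b')
  [10] 1/4 → 2 ('bd')
  [11] 4/9 → 1 ('b')
  [12] 9/20 → 0 ('')
  [13] 20/14 → 2 ('ca')
  [14] 14/18 → 1 ('c')
  [15] 18/2 → 0 ('')
  [16] 2/5 → 1 ('d')
  [17] 5/6 → 0 ('')
  [18] 6/16 → 2 ('ea')
  [19] 16/11 → 1 ('e')
  [20] 11/19 → 1 ('e')
  [21] 19/10 → 1 ('e')

n(n+1)/2 = 22·23/2 = 253
Σ LCP = 0 + 1 + 2 + 1 + 2 + 1 + 0 + 1 + 2 + 1 + 2 + 1 + 0 + 2 + 1 + 0 + 1 + 0 + 2 + 1 + 1 + 1 = 23
distinct = 253 − 23 = 230

230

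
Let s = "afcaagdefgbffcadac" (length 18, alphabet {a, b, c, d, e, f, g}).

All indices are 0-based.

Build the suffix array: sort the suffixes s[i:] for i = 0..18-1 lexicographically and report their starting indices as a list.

[3, 16, 14, 0, 4, 10, 17, 2, 13, 15, 6, 7, 1, 12, 11, 8, 9, 5]

rank→(start, suffix):
  0 → (3, 'aagdefgbffcadac')
  1 → (16, 'ac')
  2 → (14, 'adac')
  3 → (0, 'afcaagdefgbffcadac')
  4 → (4, 'agdefgbffcadac')
  5 → (10, 'bffcadac')
  6 → (17, 'c')
  7 → (2, 'caagdefgbffcadac')
  8 → (13, 'cadac')
  9 → (15, 'dac')
  10 → (6, 'defgbffcadac')
  11 → (7, 'efgbffcadac')
  12 → (1, 'fcaagdefgbffcadac')
  13 → (12, 'fcadac')
  14 → (11, 'ffcadac')
  15 → (8, 'fgbffcadac')
  16 → (9, 'gbffcadac')
  17 → (5, 'gdefgbffcadac')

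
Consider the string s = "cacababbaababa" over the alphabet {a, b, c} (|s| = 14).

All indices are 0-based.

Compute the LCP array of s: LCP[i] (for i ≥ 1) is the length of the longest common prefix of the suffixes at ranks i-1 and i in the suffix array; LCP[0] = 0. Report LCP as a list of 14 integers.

[0, 1, 1, 3, 4, 2, 1, 0, 2, 2, 3, 1, 0, 2]

rank→(start, suffix):
  0 → (13, 'a')
  1 → (8, 'aababa')
  2 → (11, 'aba')
  3 → (9, 'ababa')
  4 → (3, 'ababbaababa')
  5 → (5, 'abbaababa')
  6 → (1, 'acababbaababa')
  7 → (12, 'ba')
  8 → (7, 'baababa')
  9 → (10, 'baba')
  10 → (4, 'babbaababa')
  11 → (6, 'bbaababa')
  12 → (2, 'cababbaababa')
  13 → (0, 'cacababbaababa')

SA = [13, 8, 11, 9, 3, 5, 1, 12, 7, 10, 4, 6, 2, 0]
rank  pair      lcp
   1  s[13:],s[8:]  1  'a'
   2  s[8:],s[11:]  1  'a'
   3  s[11:],s[9:]  3  'aba'
   4  s[9:],s[3:]  4  'abab'
   5  s[3:],s[5:]  2  'ab'
   6  s[5:],s[1:]  1  'a'
   7  s[1:],s[12:]  0  ''
   8  s[12:],s[7:]  2  'ba'
   9  s[7:],s[10:]  2  'ba'
  10  s[10:],s[4:]  3  'bab'
  11  s[4:],s[6:]  1  'b'
  12  s[6:],s[2:]  0  ''
  13  s[2:],s[0:]  2  'ca'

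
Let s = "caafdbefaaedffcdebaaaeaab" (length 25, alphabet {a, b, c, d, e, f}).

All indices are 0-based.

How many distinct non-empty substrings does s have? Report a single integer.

300

sorted suffixes:
  #0 SA[0]=18  'aaaeaab'
  #1 SA[1]=22  'aab'
  #2 SA[2]=19  'aaeaab'
  #3 SA[3]=8  'aaedffcdebaaaeaab'
  #4 SA[4]=1  'aafdbefaaedffcdebaaaeaab'
  #5 SA[5]=23  'ab'
  #6 SA[6]=20  'aeaab'
  #7 SA[7]=9  'aedffcdebaaaeaab'
  #8 SA[8]=2  'afdbefaaedffcdebaaaeaab'
  #9 SA[9]=24  'b'
  #10 SA[10]=17  'baaaeaab'
  #11 SA[11]=5  'befaaedffcdebaaaeaab'
  #12 SA[12]=0  'caafdbefaaedffcdebaaaeaab'
  #13 SA[13]=14  'cdebaaaeaab'
  #14 SA[14]=4  'dbefaaedffcdebaaaeaab'
  #15 SA[15]=15  'debaaaeaab'
  #16 SA[16]=11  'dffcdebaaaeaab'
  #17 SA[17]=21  'eaab'
  #18 SA[18]=16  'ebaaaeaab'
  #19 SA[19]=10  'edffcdebaaaeaab'
  #20 SA[20]=6  'efaaedffcdebaaaeaab'
  #21 SA[21]=7  'faaedffcdebaaaeaab'
  #22 SA[22]=13  'fcdebaaaeaab'
  #23 SA[23]=3  'fdbefaaedffcdebaaaeaab'
  #24 SA[24]=12  'ffcdebaaaeaab'

SA = [18, 22, 19, 8, 1, 23, 20, 9, 2, 24, 17, 5, 0, 14, 4, 15, 11, 21, 16, 10, 6, 7, 13, 3, 12]
[i] adj suffixes → lcp
  [1] 18/22 → 2 ('aa')
  [2] 22/19 → 2 ('aa')
  [3] 19/8 → 3 ('aae')
  [4] 8/1 → 2 ('aa')
  [5] 1/23 → 1 ('a')
  [6] 23/20 → 1 ('a')
  [7] 20/9 → 2 ('ae')
  [8] 9/2 → 1 ('a')
  [9] 2/24 → 0 ('')
  [10] 24/17 → 1 ('b')
  [11] 17/5 → 1 ('b')
  [12] 5/0 → 0 ('')
  [13] 0/14 → 1 ('c')
  [14] 14/4 → 0 ('')
  [15] 4/15 → 1 ('d')
  [16] 15/11 → 1 ('d')
  [17] 11/21 → 0 ('')
  [18] 21/16 → 1 ('e')
  [19] 16/10 → 1 ('e')
  [20] 10/6 → 1 ('e')
  [21] 6/7 → 0 ('')
  [22] 7/13 → 1 ('f')
  [23] 13/3 → 1 ('f')
  [24] 3/12 → 1 ('f')

n(n+1)/2 = 25·26/2 = 325
Σ LCP = 0 + 2 + 2 + 3 + 2 + 1 + 1 + 2 + 1 + 0 + 1 + 1 + 0 + 1 + 0 + 1 + 1 + 0 + 1 + 1 + 1 + 0 + 1 + 1 + 1 = 25
distinct = 325 − 25 = 300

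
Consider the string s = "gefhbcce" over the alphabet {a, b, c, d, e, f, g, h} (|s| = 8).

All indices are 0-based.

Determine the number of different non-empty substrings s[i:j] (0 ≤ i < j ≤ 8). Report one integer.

34

rank→(start, suffix):
  0 → (4, 'bcce')
  1 → (5, 'cce')
  2 → (6, 'ce')
  3 → (7, 'e')
  4 → (1, 'efhbcce')
  5 → (2, 'fhbcce')
  6 → (0, 'gefhbcce')
  7 → (3, 'hbcce')

SA = [4, 5, 6, 7, 1, 2, 0, 3]
[i] adj suffixes → lcp
  [1] 4/5 → 0 ('')
  [2] 5/6 → 1 ('c')
  [3] 6/7 → 0 ('')
  [4] 7/1 → 1 ('e')
  [5] 1/2 → 0 ('')
  [6] 2/0 → 0 ('')
  [7] 0/3 → 0 ('')

n(n+1)/2 = 8·9/2 = 36
Σ LCP = 0 + 0 + 1 + 0 + 1 + 0 + 0 + 0 = 2
distinct = 36 − 2 = 34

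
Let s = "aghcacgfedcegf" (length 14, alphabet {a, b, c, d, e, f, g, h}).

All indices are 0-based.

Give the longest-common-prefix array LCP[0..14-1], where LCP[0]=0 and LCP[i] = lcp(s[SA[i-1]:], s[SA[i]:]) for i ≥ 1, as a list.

[0, 1, 0, 1, 1, 0, 0, 1, 0, 1, 0, 2, 1, 0]

rank→(start, suffix):
  0 → (4, 'acgfedcegf')
  1 → (0, 'aghcacgfedcegf')
  2 → (3, 'cacgfedcegf')
  3 → (10, 'cegf')
  4 → (5, 'cgfedcegf')
  5 → (9, 'dcegf')
  6 → (8, 'edcegf')
  7 → (11, 'egf')
  8 → (13, 'f')
  9 → (7, 'fedcegf')
  10 → (12, 'gf')
  11 → (6, 'gfedcegf')
  12 → (1, 'ghcacgfedcegf')
  13 → (2, 'hcacgfedcegf')

SA = [4, 0, 3, 10, 5, 9, 8, 11, 13, 7, 12, 6, 1, 2]
i: (SA[i-1],SA[i]) lcp shared
  1: (4,0) 1 'a'
  2: (0,3) 0 ''
  3: (3,10) 1 'c'
  4: (10,5) 1 'c'
  5: (5,9) 0 ''
  6: (9,8) 0 ''
  7: (8,11) 1 'e'
  8: (11,13) 0 ''
  9: (13,7) 1 'f'
  10: (7,12) 0 ''
  11: (12,6) 2 'gf'
  12: (6,1) 1 'g'
  13: (1,2) 0 ''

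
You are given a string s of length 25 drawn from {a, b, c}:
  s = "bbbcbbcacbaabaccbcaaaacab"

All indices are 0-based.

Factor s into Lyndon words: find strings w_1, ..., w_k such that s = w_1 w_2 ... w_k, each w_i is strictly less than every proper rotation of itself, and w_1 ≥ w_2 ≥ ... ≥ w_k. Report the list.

emit factor 1: 'bbbcbbc' (i=0, period=7)
emit factor 2: 'acb' (i=7, period=3)
emit factor 3: 'aabaccbc' (i=10, period=8)
emit factor 4: 'aaaacab' (i=18, period=7)

["bbbcbbc", "acb", "aabaccbc", "aaaacab"]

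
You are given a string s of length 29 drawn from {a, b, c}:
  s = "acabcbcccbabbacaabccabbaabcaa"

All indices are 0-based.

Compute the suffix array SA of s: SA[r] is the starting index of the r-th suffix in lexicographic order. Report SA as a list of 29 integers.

[28, 27, 23, 15, 20, 10, 24, 2, 16, 13, 0, 22, 9, 12, 21, 11, 25, 3, 17, 5, 26, 14, 19, 1, 8, 4, 18, 7, 6]

sorted suffixes:
  #0 SA[0]=28  'a'
  #1 SA[1]=27  'aa'
  #2 SA[2]=23  'aabcaa'
  #3 SA[3]=15  'aabccabbaabcaa'
  #4 SA[4]=20  'abbaabcaa'
  #5 SA[5]=10  'abbacaabccabbaabcaa'
  #6 SA[6]=24  'abcaa'
  #7 SA[7]=2  'abcbcccbabbacaabccabbaabcaa'
  #8 SA[8]=16  'abccabbaabcaa'
  #9 SA[9]=13  'acaabccabbaabcaa'
  #10 SA[10]=0  'acabcbcccbabbacaabccabbaabcaa'
  #11 SA[11]=22  'baabcaa'
  #12 SA[12]=9  'babbacaabccabbaabcaa'
  #13 SA[13]=12  'bacaabccabbaabcaa'
  #14 SA[14]=21  'bbaabcaa'
  #15 SA[15]=11  'bbacaabccabbaabcaa'
  #16 SA[16]=25  'bcaa'
  #17 SA[17]=3  'bcbcccbabbacaabccabbaabcaa'
  #18 SA[18]=17  'bccabbaabcaa'
  #19 SA[19]=5  'bcccbabbacaabccabbaabcaa'
  #20 SA[20]=26  'caa'
  #21 SA[21]=14  'caabccabbaabcaa'
  #22 SA[22]=19  'cabbaabcaa'
  #23 SA[23]=1  'cabcbcccbabbacaabccabbaabcaa'
  #24 SA[24]=8  'cbabbacaabccabbaabcaa'
  #25 SA[25]=4  'cbcccbabbacaabccabbaabcaa'
  #26 SA[26]=18  'ccabbaabcaa'
  #27 SA[27]=7  'ccbabbacaabccabbaabcaa'
  #28 SA[28]=6  'cccbabbacaabccabbaabcaa'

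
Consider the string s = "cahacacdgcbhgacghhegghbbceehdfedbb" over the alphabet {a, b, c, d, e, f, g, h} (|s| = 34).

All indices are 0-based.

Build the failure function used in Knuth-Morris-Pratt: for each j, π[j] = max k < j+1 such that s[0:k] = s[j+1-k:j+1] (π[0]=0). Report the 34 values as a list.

π[0] = 0
j=1 s[j]='a': π[1]=0 (border '')
j=2 s[j]='h': π[2]=0 (border '')
j=3 s[j]='a': π[3]=0 (border '')
j=4 s[j]='c': π[4]=1 (border 'c')
j=5 s[j]='a': π[5]=2 (border 'ca')
j=6 s[j]='c': k: 2→0; π[6]=1 (border 'c')
j=7 s[j]='d': k: 1→0; π[7]=0 (border '')
j=8 s[j]='g': π[8]=0 (border '')
j=9 s[j]='c': π[9]=1 (border 'c')
j=10 s[j]='b': k: 1→0; π[10]=0 (border '')
j=11 s[j]='h': π[11]=0 (border '')
j=12 s[j]='g': π[12]=0 (border '')
j=13 s[j]='a': π[13]=0 (border '')
j=14 s[j]='c': π[14]=1 (border 'c')
j=15 s[j]='g': k: 1→0; π[15]=0 (border '')
j=16 s[j]='h': π[16]=0 (border '')
j=17 s[j]='h': π[17]=0 (border '')
j=18 s[j]='e': π[18]=0 (border '')
j=19 s[j]='g': π[19]=0 (border '')
j=20 s[j]='g': π[20]=0 (border '')
j=21 s[j]='h': π[21]=0 (border '')
j=22 s[j]='b': π[22]=0 (border '')
j=23 s[j]='b': π[23]=0 (border '')
j=24 s[j]='c': π[24]=1 (border 'c')
j=25 s[j]='e': k: 1→0; π[25]=0 (border '')
j=26 s[j]='e': π[26]=0 (border '')
j=27 s[j]='h': π[27]=0 (border '')
j=28 s[j]='d': π[28]=0 (border '')
j=29 s[j]='f': π[29]=0 (border '')
j=30 s[j]='e': π[30]=0 (border '')
j=31 s[j]='d': π[31]=0 (border '')
j=32 s[j]='b': π[32]=0 (border '')
j=33 s[j]='b': π[33]=0 (border '')

[0, 0, 0, 0, 1, 2, 1, 0, 0, 1, 0, 0, 0, 0, 1, 0, 0, 0, 0, 0, 0, 0, 0, 0, 1, 0, 0, 0, 0, 0, 0, 0, 0, 0]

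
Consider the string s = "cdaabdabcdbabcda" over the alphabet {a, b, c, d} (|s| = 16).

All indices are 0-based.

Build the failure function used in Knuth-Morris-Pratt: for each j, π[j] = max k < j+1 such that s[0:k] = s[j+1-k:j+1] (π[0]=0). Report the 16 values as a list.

π[0] = 0
j=1 s[j]='d': π[1]=0 (border '')
j=2 s[j]='a': π[2]=0 (border '')
j=3 s[j]='a': π[3]=0 (border '')
j=4 s[j]='b': π[4]=0 (border '')
j=5 s[j]='d': π[5]=0 (border '')
j=6 s[j]='a': π[6]=0 (border '')
j=7 s[j]='b': π[7]=0 (border '')
j=8 s[j]='c': π[8]=1 (border 'c')
j=9 s[j]='d': π[9]=2 (border 'cd')
j=10 s[j]='b': k: 2→0; π[10]=0 (border '')
j=11 s[j]='a': π[11]=0 (border '')
j=12 s[j]='b': π[12]=0 (border '')
j=13 s[j]='c': π[13]=1 (border 'c')
j=14 s[j]='d': π[14]=2 (border 'cd')
j=15 s[j]='a': π[15]=3 (border 'cda')

[0, 0, 0, 0, 0, 0, 0, 0, 1, 2, 0, 0, 0, 1, 2, 3]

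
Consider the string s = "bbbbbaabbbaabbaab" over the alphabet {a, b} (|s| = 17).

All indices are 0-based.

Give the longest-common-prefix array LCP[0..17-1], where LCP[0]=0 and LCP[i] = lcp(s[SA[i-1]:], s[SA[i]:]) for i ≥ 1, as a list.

sorted suffixes:
  #0 SA[0]=14  'aab'
  #1 SA[1]=10  'aabbaab'
  #2 SA[2]=5  'aabbbaabbaab'
  #3 SA[3]=15  'ab'
  #4 SA[4]=11  'abbaab'
  #5 SA[5]=6  'abbbaabbaab'
  #6 SA[6]=16  'b'
  #7 SA[7]=13  'baab'
  #8 SA[8]=9  'baabbaab'
  #9 SA[9]=4  'baabbbaabbaab'
  #10 SA[10]=12  'bbaab'
  #11 SA[11]=8  'bbaabbaab'
  #12 SA[12]=3  'bbaabbbaabbaab'
  #13 SA[13]=7  'bbbaabbaab'
  #14 SA[14]=2  'bbbaabbbaabbaab'
  #15 SA[15]=1  'bbbbaabbbaabbaab'
  #16 SA[16]=0  'bbbbbaabbbaabbaab'

SA = [14, 10, 5, 15, 11, 6, 16, 13, 9, 4, 12, 8, 3, 7, 2, 1, 0]
[i] adj suffixes → lcp
  [1] 14/10 → 3 ('aab')
  [2] 10/5 → 4 ('aabb')
  [3] 5/15 → 1 ('a')
  [4] 15/11 → 2 ('ab')
  [5] 11/6 → 3 ('abb')
  [6] 6/16 → 0 ('')
  [7] 16/13 → 1 ('b')
  [8] 13/9 → 4 ('baab')
  [9] 9/4 → 5 ('baabb')
  [10] 4/12 → 1 ('b')
  [11] 12/8 → 5 ('bbaab')
  [12] 8/3 → 6 ('bbaabb')
  [13] 3/7 → 2 ('bb')
  [14] 7/2 → 7 ('bbbaabb')
  [15] 2/1 → 3 ('bbb')
  [16] 1/0 → 4 ('bbbb')

[0, 3, 4, 1, 2, 3, 0, 1, 4, 5, 1, 5, 6, 2, 7, 3, 4]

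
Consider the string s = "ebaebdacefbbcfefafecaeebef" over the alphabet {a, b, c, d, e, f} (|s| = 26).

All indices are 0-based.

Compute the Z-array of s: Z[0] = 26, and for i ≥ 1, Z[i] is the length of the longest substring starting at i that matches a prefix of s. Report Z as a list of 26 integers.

[26, 0, 0, 2, 0, 0, 0, 0, 1, 0, 0, 0, 0, 0, 1, 0, 0, 0, 1, 0, 0, 1, 2, 0, 1, 0]

Z[0]=26
i=1: fresh scan; Z[1]=0
i=2: fresh scan; Z[2]=0
i=3: fresh scan; Z[3]=2 extend→box=[3,5)
i=4: min(r-i=1, Z[1]=0)=0; Z[4]=0
i=5: fresh scan; Z[5]=0
i=6: fresh scan; Z[6]=0
i=7: fresh scan; Z[7]=0
i=8: fresh scan; Z[8]=1 extend→box=[8,9)
i=9: fresh scan; Z[9]=0
i=10: fresh scan; Z[10]=0
i=11: fresh scan; Z[11]=0
i=12: fresh scan; Z[12]=0
i=13: fresh scan; Z[13]=0
i=14: fresh scan; Z[14]=1 extend→box=[14,15)
i=15: fresh scan; Z[15]=0
i=16: fresh scan; Z[16]=0
i=17: fresh scan; Z[17]=0
i=18: fresh scan; Z[18]=1 extend→box=[18,19)
i=19: fresh scan; Z[19]=0
i=20: fresh scan; Z[20]=0
i=21: fresh scan; Z[21]=1 extend→box=[21,22)
i=22: fresh scan; Z[22]=2 extend→box=[22,24)
i=23: min(r-i=1, Z[1]=0)=0; Z[23]=0
i=24: fresh scan; Z[24]=1 extend→box=[24,25)
i=25: fresh scan; Z[25]=0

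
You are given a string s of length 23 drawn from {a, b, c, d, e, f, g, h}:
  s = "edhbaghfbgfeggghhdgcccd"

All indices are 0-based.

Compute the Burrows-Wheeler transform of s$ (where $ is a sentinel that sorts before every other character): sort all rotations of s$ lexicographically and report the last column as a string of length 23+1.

dbhfgccche$fhgdbegagdhgg

rank  rotation                  last
    0  $edhbaghfbgfeggghhdgcccd  d
    1  aghfbgfeggghhdgcccd$edhb  b
    2  baghfbgfeggghhdgcccd$edh  h
    3  bgfeggghhdgcccd$edhbaghf  f
    4  cccd$edhbaghfbgfeggghhdg  g
    5  ccd$edhbaghfbgfeggghhdgc  c
    6  cd$edhbaghfbgfeggghhdgcc  c
    7  d$edhbaghfbgfeggghhdgccc  c
    8  dgcccd$edhbaghfbgfeggghh  h
    9  dhbaghfbgfeggghhdgcccd$e  e
   10  edhbaghfbgfeggghhdgcccd$  $
   11  eggghhdgcccd$edhbaghfbgf  f
   12  fbgfeggghhdgcccd$edhbagh  h
   13  feggghhdgcccd$edhbaghfbg  g
   14  gcccd$edhbaghfbgfeggghhd  d
   15  gfeggghhdgcccd$edhbaghfb  b
   16  ggghhdgcccd$edhbaghfbgfe  e
   17  gghhdgcccd$edhbaghfbgfeg  g
   18  ghfbgfeggghhdgcccd$edhba  a
   19  ghhdgcccd$edhbaghfbgfegg  g
   20  hbaghfbgfeggghhdgcccd$ed  d
   21  hdgcccd$edhbaghfbgfegggh  h
   22  hfbgfeggghhdgcccd$edhbag  g
   23  hhdgcccd$edhbaghfbgfeggg  g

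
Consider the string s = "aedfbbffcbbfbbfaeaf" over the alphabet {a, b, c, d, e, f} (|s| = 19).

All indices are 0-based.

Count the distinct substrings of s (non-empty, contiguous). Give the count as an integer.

sorted suffixes:
  #0 SA[0]=15  'aeaf'
  #1 SA[1]=0  'aedfbbffcbbfbbfaeaf'
  #2 SA[2]=17  'af'
  #3 SA[3]=12  'bbfaeaf'
  #4 SA[4]=9  'bbfbbfaeaf'
  #5 SA[5]=4  'bbffcbbfbbfaeaf'
  #6 SA[6]=13  'bfaeaf'
  #7 SA[7]=10  'bfbbfaeaf'
  #8 SA[8]=5  'bffcbbfbbfaeaf'
  #9 SA[9]=8  'cbbfbbfaeaf'
  #10 SA[10]=2  'dfbbffcbbfbbfaeaf'
  #11 SA[11]=16  'eaf'
  #12 SA[12]=1  'edfbbffcbbfbbfaeaf'
  #13 SA[13]=18  'f'
  #14 SA[14]=14  'faeaf'
  #15 SA[15]=11  'fbbfaeaf'
  #16 SA[16]=3  'fbbffcbbfbbfaeaf'
  #17 SA[17]=7  'fcbbfbbfaeaf'
  #18 SA[18]=6  'ffcbbfbbfaeaf'

SA = [15, 0, 17, 12, 9, 4, 13, 10, 5, 8, 2, 16, 1, 18, 14, 11, 3, 7, 6]
rank  pair      lcp
   1  s[15:],s[0:]  2  'ae'
   2  s[0:],s[17:]  1  'a'
   3  s[17:],s[12:]  0  ''
   4  s[12:],s[9:]  3  'bbf'
   5  s[9:],s[4:]  3  'bbf'
   6  s[4:],s[13:]  1  'b'
   7  s[13:],s[10:]  2  'bf'
   8  s[10:],s[5:]  2  'bf'
   9  s[5:],s[8:]  0  ''
  10  s[8:],s[2:]  0  ''
  11  s[2:],s[16:]  0  ''
  12  s[16:],s[1:]  1  'e'
  13  s[1:],s[18:]  0  ''
  14  s[18:],s[14:]  1  'f'
  15  s[14:],s[11:]  1  'f'
  16  s[11:],s[3:]  4  'fbbf'
  17  s[3:],s[7:]  1  'f'
  18  s[7:],s[6:]  1  'f'

n(n+1)/2 = 19·20/2 = 190
Σ LCP = 0 + 2 + 1 + 0 + 3 + 3 + 1 + 2 + 2 + 0 + 0 + 0 + 1 + 0 + 1 + 1 + 4 + 1 + 1 = 23
distinct = 190 − 23 = 167

167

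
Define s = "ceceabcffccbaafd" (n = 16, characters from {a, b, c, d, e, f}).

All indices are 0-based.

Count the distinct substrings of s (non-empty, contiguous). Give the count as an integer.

125

sorted suffixes:
  #0 SA[0]=12  'aafd'
  #1 SA[1]=4  'abcffccbaafd'
  #2 SA[2]=13  'afd'
  #3 SA[3]=11  'baafd'
  #4 SA[4]=5  'bcffccbaafd'
  #5 SA[5]=10  'cbaafd'
  #6 SA[6]=9  'ccbaafd'
  #7 SA[7]=2  'ceabcffccbaafd'
  #8 SA[8]=0  'ceceabcffccbaafd'
  #9 SA[9]=6  'cffccbaafd'
  #10 SA[10]=15  'd'
  #11 SA[11]=3  'eabcffccbaafd'
  #12 SA[12]=1  'eceabcffccbaafd'
  #13 SA[13]=8  'fccbaafd'
  #14 SA[14]=14  'fd'
  #15 SA[15]=7  'ffccbaafd'

SA = [12, 4, 13, 11, 5, 10, 9, 2, 0, 6, 15, 3, 1, 8, 14, 7]
i: (SA[i-1],SA[i]) lcp shared
  1: (12,4) 1 'a'
  2: (4,13) 1 'a'
  3: (13,11) 0 ''
  4: (11,5) 1 'b'
  5: (5,10) 0 ''
  6: (10,9) 1 'c'
  7: (9,2) 1 'c'
  8: (2,0) 2 'ce'
  9: (0,6) 1 'c'
  10: (6,15) 0 ''
  11: (15,3) 0 ''
  12: (3,1) 1 'e'
  13: (1,8) 0 ''
  14: (8,14) 1 'f'
  15: (14,7) 1 'f'

n(n+1)/2 = 16·17/2 = 136
Σ LCP = 0 + 1 + 1 + 0 + 1 + 0 + 1 + 1 + 2 + 1 + 0 + 0 + 1 + 0 + 1 + 1 = 11
distinct = 136 − 11 = 125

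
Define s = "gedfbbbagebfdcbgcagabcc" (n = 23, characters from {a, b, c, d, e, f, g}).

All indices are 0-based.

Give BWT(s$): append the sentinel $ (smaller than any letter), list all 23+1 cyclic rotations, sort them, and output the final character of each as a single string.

rank  rotation                  last
    0  $gedfbbbagebfdcbgcagabcc  c
    1  abcc$gedfbbbagebfdcbgcag  g
    2  agabcc$gedfbbbagebfdcbgc  c
    3  agebfdcbgcagabcc$gedfbbb  b
    4  bagebfdcbgcagabcc$gedfbb  b
    5  bbagebfdcbgcagabcc$gedfb  b
    6  bbbagebfdcbgcagabcc$gedf  f
    7  bcc$gedfbbbagebfdcbgcaga  a
    8  bfdcbgcagabcc$gedfbbbage  e
    9  bgcagabcc$gedfbbbagebfdc  c
   10  c$gedfbbbagebfdcbgcagabc  c
   11  cagabcc$gedfbbbagebfdcbg  g
   12  cbgcagabcc$gedfbbbagebfd  d
   13  cc$gedfbbbagebfdcbgcagab  b
   14  dcbgcagabcc$gedfbbbagebf  f
   15  dfbbbagebfdcbgcagabcc$ge  e
   16  ebfdcbgcagabcc$gedfbbbag  g
   17  edfbbbagebfdcbgcagabcc$g  g
   18  fbbbagebfdcbgcagabcc$ged  d
   19  fdcbgcagabcc$gedfbbbageb  b
   20  gabcc$gedfbbbagebfdcbgca  a
   21  gcagabcc$gedfbbbagebfdcb  b
   22  gebfdcbgcagabcc$gedfbbba  a
   23  gedfbbbagebfdcbgcagabcc$  $

cgcbbbfaeccgdbfeggdbaba$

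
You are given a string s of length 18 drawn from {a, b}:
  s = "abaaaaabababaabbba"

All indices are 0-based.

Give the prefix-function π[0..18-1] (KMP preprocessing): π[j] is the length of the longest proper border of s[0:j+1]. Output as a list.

π[0] = 0
j=1 s[j]='b': π[1]=0 (border '')
j=2 s[j]='a': π[2]=1 (border 'a')
j=3 s[j]='a': k: 1→0; π[3]=1 (border 'a')
j=4 s[j]='a': k: 1→0; π[4]=1 (border 'a')
j=5 s[j]='a': k: 1→0; π[5]=1 (border 'a')
j=6 s[j]='a': k: 1→0; π[6]=1 (border 'a')
j=7 s[j]='b': π[7]=2 (border 'ab')
j=8 s[j]='a': π[8]=3 (border 'aba')
j=9 s[j]='b': k: 3→1; π[9]=2 (border 'ab')
j=10 s[j]='a': π[10]=3 (border 'aba')
j=11 s[j]='b': k: 3→1; π[11]=2 (border 'ab')
j=12 s[j]='a': π[12]=3 (border 'aba')
j=13 s[j]='a': π[13]=4 (border 'abaa')
j=14 s[j]='b': k: 4→1; π[14]=2 (border 'ab')
j=15 s[j]='b': k: 2→0; π[15]=0 (border '')
j=16 s[j]='b': π[16]=0 (border '')
j=17 s[j]='a': π[17]=1 (border 'a')

[0, 0, 1, 1, 1, 1, 1, 2, 3, 2, 3, 2, 3, 4, 2, 0, 0, 1]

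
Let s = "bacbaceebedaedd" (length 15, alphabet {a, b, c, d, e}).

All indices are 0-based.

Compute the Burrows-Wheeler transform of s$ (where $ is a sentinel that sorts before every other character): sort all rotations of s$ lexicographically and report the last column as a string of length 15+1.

rank  rotation          last
    0  $bacbaceebedaedd  d
    1  acbaceebedaedd$b  b
    2  aceebedaedd$bacb  b
    3  aedd$bacbaceebed  d
    4  bacbaceebedaedd$  $
    5  baceebedaedd$bac  c
    6  bedaedd$bacbacee  e
    7  cbaceebedaedd$ba  a
    8  ceebedaedd$bacba  a
    9  d$bacbaceebedaed  d
   10  daedd$bacbaceebe  e
   11  dd$bacbaceebedae  e
   12  ebedaedd$bacbace  e
   13  edaedd$bacbaceeb  b
   14  edd$bacbaceebeda  a
   15  eebedaedd$bacbac  c

dbbd$ceaadeeebac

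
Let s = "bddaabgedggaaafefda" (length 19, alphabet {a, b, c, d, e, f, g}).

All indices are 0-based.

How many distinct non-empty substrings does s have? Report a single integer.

rank→(start, suffix):
  0 → (18, 'a')
  1 → (11, 'aaafefda')
  2 → (3, 'aabgedggaaafefda')
  3 → (12, 'aafefda')
  4 → (4, 'abgedggaaafefda')
  5 → (13, 'afefda')
  6 → (0, 'bddaabgedggaaafefda')
  7 → (5, 'bgedggaaafefda')
  8 → (17, 'da')
  9 → (2, 'daabgedggaaafefda')
  10 → (1, 'ddaabgedggaaafefda')
  11 → (8, 'dggaaafefda')
  12 → (7, 'edggaaafefda')
  13 → (15, 'efda')
  14 → (16, 'fda')
  15 → (14, 'fefda')
  16 → (10, 'gaaafefda')
  17 → (6, 'gedggaaafefda')
  18 → (9, 'ggaaafefda')

SA = [18, 11, 3, 12, 4, 13, 0, 5, 17, 2, 1, 8, 7, 15, 16, 14, 10, 6, 9]
rank  pair      lcp
   1  s[18:],s[11:]  1  'a'
   2  s[11:],s[3:]  2  'aa'
   3  s[3:],s[12:]  2  'aa'
   4  s[12:],s[4:]  1  'a'
   5  s[4:],s[13:]  1  'a'
   6  s[13:],s[0:]  0  ''
   7  s[0:],s[5:]  1  'b'
   8  s[5:],s[17:]  0  ''
   9  s[17:],s[2:]  2  'da'
  10  s[2:],s[1:]  1  'd'
  11  s[1:],s[8:]  1  'd'
  12  s[8:],s[7:]  0  ''
  13  s[7:],s[15:]  1  'e'
  14  s[15:],s[16:]  0  ''
  15  s[16:],s[14:]  1  'f'
  16  s[14:],s[10:]  0  ''
  17  s[10:],s[6:]  1  'g'
  18  s[6:],s[9:]  1  'g'

n(n+1)/2 = 19·20/2 = 190
Σ LCP = 0 + 1 + 2 + 2 + 1 + 1 + 0 + 1 + 0 + 2 + 1 + 1 + 0 + 1 + 0 + 1 + 0 + 1 + 1 = 16
distinct = 190 − 16 = 174

174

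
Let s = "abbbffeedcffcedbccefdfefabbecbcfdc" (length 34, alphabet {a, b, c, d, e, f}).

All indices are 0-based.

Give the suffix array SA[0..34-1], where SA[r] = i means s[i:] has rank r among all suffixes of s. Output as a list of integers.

[0, 24, 1, 25, 2, 15, 29, 26, 3, 33, 28, 16, 12, 17, 30, 9, 14, 32, 8, 20, 27, 13, 7, 6, 22, 18, 23, 11, 31, 19, 5, 21, 10, 4]

rank | idx | suffix
   0 |   0 | abbbffeedcffcedbccefdfefabbecbcfdc
   1 |  24 | abbecbcfdc
   2 |   1 | bbbffeedcffcedbccefdfefabbecbcfdc
   3 |  25 | bbecbcfdc
   4 |   2 | bbffeedcffcedbccefdfefabbecbcfdc
   5 |  15 | bccefdfefabbecbcfdc
   6 |  29 | bcfdc
   7 |  26 | becbcfdc
   8 |   3 | bffeedcffcedbccefdfefabbecbcfdc
   9 |  33 | c
  10 |  28 | cbcfdc
  11 |  16 | ccefdfefabbecbcfdc
  12 |  12 | cedbccefdfefabbecbcfdc
  13 |  17 | cefdfefabbecbcfdc
  14 |  30 | cfdc
  15 |   9 | cffcedbccefdfefabbecbcfdc
  16 |  14 | dbccefdfefabbecbcfdc
  17 |  32 | dc
  18 |   8 | dcffcedbccefdfefabbecbcfdc
  19 |  20 | dfefabbecbcfdc
  20 |  27 | ecbcfdc
  21 |  13 | edbccefdfefabbecbcfdc
  22 |   7 | edcffcedbccefdfefabbecbcfdc
  23 |   6 | eedcffcedbccefdfefabbecbcfdc
  24 |  22 | efabbecbcfdc
  25 |  18 | efdfefabbecbcfdc
  26 |  23 | fabbecbcfdc
  27 |  11 | fcedbccefdfefabbecbcfdc
  28 |  31 | fdc
  29 |  19 | fdfefabbecbcfdc
  30 |   5 | feedcffcedbccefdfefabbecbcfdc
  31 |  21 | fefabbecbcfdc
  32 |  10 | ffcedbccefdfefabbecbcfdc
  33 |   4 | ffeedcffcedbccefdfefabbecbcfdc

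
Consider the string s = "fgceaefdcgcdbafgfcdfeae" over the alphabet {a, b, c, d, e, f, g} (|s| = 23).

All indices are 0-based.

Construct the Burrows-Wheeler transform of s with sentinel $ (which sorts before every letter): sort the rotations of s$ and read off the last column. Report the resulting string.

rank  rotation                  last
    0  $fgceaefdcgcdbafgfcdfeae  e
    1  ae$fgceaefdcgcdbafgfcdfe  e
    2  aefdcgcdbafgfcdfeae$fgce  e
    3  afgfcdfeae$fgceaefdcgcdb  b
    4  bafgfcdfeae$fgceaefdcgcd  d
    5  cdbafgfcdfeae$fgceaefdcg  g
    6  cdfeae$fgceaefdcgcdbafgf  f
    7  ceaefdcgcdbafgfcdfeae$fg  g
    8  cgcdbafgfcdfeae$fgceaefd  d
    9  dbafgfcdfeae$fgceaefdcgc  c
   10  dcgcdbafgfcdfeae$fgceaef  f
   11  dfeae$fgceaefdcgcdbafgfc  c
   12  e$fgceaefdcgcdbafgfcdfea  a
   13  eae$fgceaefdcgcdbafgfcdf  f
   14  eaefdcgcdbafgfcdfeae$fgc  c
   15  efdcgcdbafgfcdfeae$fgcea  a
   16  fcdfeae$fgceaefdcgcdbafg  g
   17  fdcgcdbafgfcdfeae$fgceae  e
   18  feae$fgceaefdcgcdbafgfcd  d
   19  fgceaefdcgcdbafgfcdfeae$  $
   20  fgfcdfeae$fgceaefdcgcdba  a
   21  gcdbafgfcdfeae$fgceaefdc  c
   22  gceaefdcgcdbafgfcdfeae$f  f
   23  gfcdfeae$fgceaefdcgcdbaf  f

eeebdgfgdcfcafcaged$acff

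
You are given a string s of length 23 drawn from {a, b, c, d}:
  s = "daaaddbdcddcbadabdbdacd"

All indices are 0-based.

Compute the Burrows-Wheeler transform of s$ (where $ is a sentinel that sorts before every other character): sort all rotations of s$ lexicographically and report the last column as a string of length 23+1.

ddaddbacdaddadc$abbddbac

rank  rotation                  last
    0  $daaaddbdcddcbadabdbdacd  d
    1  aaaddbdcddcbadabdbdacd$d  d
    2  aaddbdcddcbadabdbdacd$da  a
    3  abdbdacd$daaaddbdcddcbad  d
    4  acd$daaaddbdcddcbadabdbd  d
    5  adabdbdacd$daaaddbdcddcb  b
    6  addbdcddcbadabdbdacd$daa  a
    7  badabdbdacd$daaaddbdcddc  c
    8  bdacd$daaaddbdcddcbadabd  d
    9  bdbdacd$daaaddbdcddcbada  a
   10  bdcddcbadabdbdacd$daaadd  d
   11  cbadabdbdacd$daaaddbdcdd  d
   12  cd$daaaddbdcddcbadabdbda  a
   13  cddcbadabdbdacd$daaaddbd  d
   14  d$daaaddbdcddcbadabdbdac  c
   15  daaaddbdcddcbadabdbdacd$  $
   16  dabdbdacd$daaaddbdcddcba  a
   17  dacd$daaaddbdcddcbadabdb  b
   18  dbdacd$daaaddbdcddcbadab  b
   19  dbdcddcbadabdbdacd$daaad  d
   20  dcbadabdbdacd$daaaddbdcd  d
   21  dcddcbadabdbdacd$daaaddb  b
   22  ddbdcddcbadabdbdacd$daaa  a
   23  ddcbadabdbdacd$daaaddbdc  c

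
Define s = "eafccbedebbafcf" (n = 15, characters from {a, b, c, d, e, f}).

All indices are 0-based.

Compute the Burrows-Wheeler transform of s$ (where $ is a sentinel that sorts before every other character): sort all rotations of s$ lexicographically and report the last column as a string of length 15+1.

rank  rotation          last
    0  $eafccbedebbafcf  f
    1  afccbedebbafcf$e  e
    2  afcf$eafccbedebb  b
    3  bafcf$eafccbedeb  b
    4  bbafcf$eafccbede  e
    5  bedebbafcf$eafcc  c
    6  cbedebbafcf$eafc  c
    7  ccbedebbafcf$eaf  f
    8  cf$eafccbedebbaf  f
    9  debbafcf$eafccbe  e
   10  eafccbedebbafcf$  $
   11  ebbafcf$eafccbed  d
   12  edebbafcf$eafccb  b
   13  f$eafccbedebbafc  c
   14  fccbedebbafcf$ea  a
   15  fcf$eafccbedebba  a

febbeccffe$dbcaa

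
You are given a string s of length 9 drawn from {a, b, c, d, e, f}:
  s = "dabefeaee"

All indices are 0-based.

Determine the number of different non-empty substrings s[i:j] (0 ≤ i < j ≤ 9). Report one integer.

41

rank | idx | suffix
   0 |   1 | abefeaee
   1 |   6 | aee
   2 |   2 | befeaee
   3 |   0 | dabefeaee
   4 |   8 | e
   5 |   5 | eaee
   6 |   7 | ee
   7 |   3 | efeaee
   8 |   4 | feaee

SA = [1, 6, 2, 0, 8, 5, 7, 3, 4]
i: (SA[i-1],SA[i]) lcp shared
  1: (1,6) 1 'a'
  2: (6,2) 0 ''
  3: (2,0) 0 ''
  4: (0,8) 0 ''
  5: (8,5) 1 'e'
  6: (5,7) 1 'e'
  7: (7,3) 1 'e'
  8: (3,4) 0 ''

n(n+1)/2 = 9·10/2 = 45
Σ LCP = 0 + 1 + 0 + 0 + 0 + 1 + 1 + 1 + 0 = 4
distinct = 45 − 4 = 41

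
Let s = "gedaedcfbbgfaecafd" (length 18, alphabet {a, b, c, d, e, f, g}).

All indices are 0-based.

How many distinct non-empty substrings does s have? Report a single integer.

rank→(start, suffix):
  0 → (12, 'aecafd')
  1 → (3, 'aedcfbbgfaecafd')
  2 → (15, 'afd')
  3 → (8, 'bbgfaecafd')
  4 → (9, 'bgfaecafd')
  5 → (14, 'cafd')
  6 → (6, 'cfbbgfaecafd')
  7 → (17, 'd')
  8 → (2, 'daedcfbbgfaecafd')
  9 → (5, 'dcfbbgfaecafd')
  10 → (13, 'ecafd')
  11 → (1, 'edaedcfbbgfaecafd')
  12 → (4, 'edcfbbgfaecafd')
  13 → (11, 'faecafd')
  14 → (7, 'fbbgfaecafd')
  15 → (16, 'fd')
  16 → (0, 'gedaedcfbbgfaecafd')
  17 → (10, 'gfaecafd')

SA = [12, 3, 15, 8, 9, 14, 6, 17, 2, 5, 13, 1, 4, 11, 7, 16, 0, 10]
rank  pair      lcp
   1  s[12:],s[3:]  2  'ae'
   2  s[3:],s[15:]  1  'a'
   3  s[15:],s[8:]  0  ''
   4  s[8:],s[9:]  1  'b'
   5  s[9:],s[14:]  0  ''
   6  s[14:],s[6:]  1  'c'
   7  s[6:],s[17:]  0  ''
   8  s[17:],s[2:]  1  'd'
   9  s[2:],s[5:]  1  'd'
  10  s[5:],s[13:]  0  ''
  11  s[13:],s[1:]  1  'e'
  12  s[1:],s[4:]  2  'ed'
  13  s[4:],s[11:]  0  ''
  14  s[11:],s[7:]  1  'f'
  15  s[7:],s[16:]  1  'f'
  16  s[16:],s[0:]  0  ''
  17  s[0:],s[10:]  1  'g'

n(n+1)/2 = 18·19/2 = 171
Σ LCP = 0 + 2 + 1 + 0 + 1 + 0 + 1 + 0 + 1 + 1 + 0 + 1 + 2 + 0 + 1 + 1 + 0 + 1 = 13
distinct = 171 − 13 = 158

158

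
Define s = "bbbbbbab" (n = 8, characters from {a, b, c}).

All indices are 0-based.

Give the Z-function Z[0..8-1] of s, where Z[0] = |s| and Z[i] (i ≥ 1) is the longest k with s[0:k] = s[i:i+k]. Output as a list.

[8, 5, 4, 3, 2, 1, 0, 1]

Z[0]=8
i=1: i≥r, start 0; Z[1]=5 scan→box=[1,6)
i=2: min(r-i=4, Z[1]=5)=4; Z[2]=4
i=3: min(r-i=3, Z[2]=4)=3; Z[3]=3
i=4: min(r-i=2, Z[3]=3)=2; Z[4]=2
i=5: min(r-i=1, Z[4]=2)=1; Z[5]=1
i=6: i≥r, start 0; Z[6]=0
i=7: i≥r, start 0; Z[7]=1 scan→box=[7,8)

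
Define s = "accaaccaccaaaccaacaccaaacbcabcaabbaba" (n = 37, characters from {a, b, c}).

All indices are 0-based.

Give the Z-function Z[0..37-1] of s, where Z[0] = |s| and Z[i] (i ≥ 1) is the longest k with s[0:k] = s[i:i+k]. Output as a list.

[37, 0, 0, 1, 4, 0, 0, 5, 0, 0, 1, 1, 6, 0, 0, 1, 2, 0, 5, 0, 0, 1, 1, 2, 0, 0, 0, 1, 0, 0, 1, 1, 0, 0, 1, 0, 1]

Z[0]=37
i=1: outside box; Z[1]=0
i=2: outside box; Z[2]=0
i=3: outside box; Z[3]=1 scan→box=[3,4)
i=4: outside box; Z[4]=4 scan→box=[4,8)
i=5: min(r-i=3, Z[1]=0)=0; Z[5]=0
i=6: min(r-i=2, Z[2]=0)=0; Z[6]=0
i=7: min(r-i=1, Z[3]=1)=1; Z[7]=5 scan→box=[7,12)
i=8: min(r-i=4, Z[1]=0)=0; Z[8]=0
i=9: min(r-i=3, Z[2]=0)=0; Z[9]=0
i=10: min(r-i=2, Z[3]=1)=1; Z[10]=1
i=11: min(r-i=1, Z[4]=4)=1; Z[11]=1
i=12: outside box; Z[12]=6 scan→box=[12,18)
i=13: min(r-i=5, Z[1]=0)=0; Z[13]=0
i=14: min(r-i=4, Z[2]=0)=0; Z[14]=0
i=15: min(r-i=3, Z[3]=1)=1; Z[15]=1
i=16: min(r-i=2, Z[4]=4)=2; Z[16]=2
i=17: min(r-i=1, Z[5]=0)=0; Z[17]=0
i=18: outside box; Z[18]=5 scan→box=[18,23)
i=19: min(r-i=4, Z[1]=0)=0; Z[19]=0
i=20: min(r-i=3, Z[2]=0)=0; Z[20]=0
i=21: min(r-i=2, Z[3]=1)=1; Z[21]=1
i=22: min(r-i=1, Z[4]=4)=1; Z[22]=1
i=23: outside box; Z[23]=2 scan→box=[23,25)
i=24: min(r-i=1, Z[1]=0)=0; Z[24]=0
i=25: outside box; Z[25]=0
i=26: outside box; Z[26]=0
i=27: outside box; Z[27]=1 scan→box=[27,28)
i=28: outside box; Z[28]=0
i=29: outside box; Z[29]=0
i=30: outside box; Z[30]=1 scan→box=[30,31)
i=31: outside box; Z[31]=1 scan→box=[31,32)
i=32: outside box; Z[32]=0
i=33: outside box; Z[33]=0
i=34: outside box; Z[34]=1 scan→box=[34,35)
i=35: outside box; Z[35]=0
i=36: outside box; Z[36]=1 scan→box=[36,37)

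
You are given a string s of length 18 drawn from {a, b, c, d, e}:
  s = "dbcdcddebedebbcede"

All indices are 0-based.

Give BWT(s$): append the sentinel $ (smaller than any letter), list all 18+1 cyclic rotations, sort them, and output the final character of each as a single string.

rank  rotation             last
    0  $dbcdcddebedebbcede  e
    1  bbcede$dbcdcddebede  e
    2  bcdcddebedebbcede$d  d
    3  bcede$dbcdcddebedeb  b
    4  bedebbcede$dbcdcdde  e
    5  cdcddebedebbcede$db  b
    6  cddebedebbcede$dbcd  d
    7  cede$dbcdcddebedebb  b
    8  dbcdcddebedebbcede$  $
    9  dcddebedebbcede$dbc  c
   10  ddebedebbcede$dbcdc  c
   11  de$dbcdcddebedebbce  e
   12  debbcede$dbcdcddebe  e
   13  debedebbcede$dbcdcd  d
   14  e$dbcdcddebedebbced  d
   15  ebbcede$dbcdcddebed  d
   16  ebedebbcede$dbcdcdd  d
   17  ede$dbcdcddebedebbc  c
   18  edebbcede$dbcdcddeb  b

eedbebdb$cceeddddcb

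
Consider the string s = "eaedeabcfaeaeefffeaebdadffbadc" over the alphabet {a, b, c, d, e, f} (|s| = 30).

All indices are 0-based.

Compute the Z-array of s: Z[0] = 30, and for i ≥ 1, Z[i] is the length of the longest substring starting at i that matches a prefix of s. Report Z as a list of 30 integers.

Z[0]=30
i=1: fresh scan; Z[1]=0
i=2: fresh scan; Z[2]=1 grow→box=[2,3)
i=3: fresh scan; Z[3]=0
i=4: fresh scan; Z[4]=2 grow→box=[4,6)
i=5: min(r-i=1, Z[1]=0)=0; Z[5]=0
i=6: fresh scan; Z[6]=0
i=7: fresh scan; Z[7]=0
i=8: fresh scan; Z[8]=0
i=9: fresh scan; Z[9]=0
i=10: fresh scan; Z[10]=3 grow→box=[10,13)
i=11: min(r-i=2, Z[1]=0)=0; Z[11]=0
i=12: min(r-i=1, Z[2]=1)=1; Z[12]=1
i=13: fresh scan; Z[13]=1 grow→box=[13,14)
i=14: fresh scan; Z[14]=0
i=15: fresh scan; Z[15]=0
i=16: fresh scan; Z[16]=0
i=17: fresh scan; Z[17]=3 grow→box=[17,20)
i=18: min(r-i=2, Z[1]=0)=0; Z[18]=0
i=19: min(r-i=1, Z[2]=1)=1; Z[19]=1
i=20: fresh scan; Z[20]=0
i=21: fresh scan; Z[21]=0
i=22: fresh scan; Z[22]=0
i=23: fresh scan; Z[23]=0
i=24: fresh scan; Z[24]=0
i=25: fresh scan; Z[25]=0
i=26: fresh scan; Z[26]=0
i=27: fresh scan; Z[27]=0
i=28: fresh scan; Z[28]=0
i=29: fresh scan; Z[29]=0

[30, 0, 1, 0, 2, 0, 0, 0, 0, 0, 3, 0, 1, 1, 0, 0, 0, 3, 0, 1, 0, 0, 0, 0, 0, 0, 0, 0, 0, 0]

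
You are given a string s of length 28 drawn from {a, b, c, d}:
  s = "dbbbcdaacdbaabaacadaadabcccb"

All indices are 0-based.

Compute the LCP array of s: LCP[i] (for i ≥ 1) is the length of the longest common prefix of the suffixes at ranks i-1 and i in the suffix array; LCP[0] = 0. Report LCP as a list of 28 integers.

[0, 2, 3, 2, 1, 2, 1, 2, 1, 3, 0, 1, 3, 1, 2, 1, 2, 0, 1, 1, 2, 1, 2, 0, 3, 2, 1, 2]

rank | idx | suffix
   0 |  11 | aabaacadaadabcccb
   1 |  14 | aacadaadabcccb
   2 |   6 | aacdbaabaacadaadabcccb
   3 |  19 | aadabcccb
   4 |  12 | abaacadaadabcccb
   5 |  22 | abcccb
   6 |  15 | acadaadabcccb
   7 |   7 | acdbaabaacadaadabcccb
   8 |  17 | adaadabcccb
   9 |  20 | adabcccb
  10 |  27 | b
  11 |  10 | baabaacadaadabcccb
  12 |  13 | baacadaadabcccb
  13 |   1 | bbbcdaacdbaabaacadaadabcccb
  14 |   2 | bbcdaacdbaabaacadaadabcccb
  15 |  23 | bcccb
  16 |   3 | bcdaacdbaabaacadaadabcccb
  17 |  16 | cadaadabcccb
  18 |  26 | cb
  19 |  25 | ccb
  20 |  24 | cccb
  21 |   4 | cdaacdbaabaacadaadabcccb
  22 |   8 | cdbaabaacadaadabcccb
  23 |   5 | daacdbaabaacadaadabcccb
  24 |  18 | daadabcccb
  25 |  21 | dabcccb
  26 |   9 | dbaabaacadaadabcccb
  27 |   0 | dbbbcdaacdbaabaacadaadabcccb

SA = [11, 14, 6, 19, 12, 22, 15, 7, 17, 20, 27, 10, 13, 1, 2, 23, 3, 16, 26, 25, 24, 4, 8, 5, 18, 21, 9, 0]
[i] adj suffixes → lcp
  [1] 11/14 → 2 ('aa')
  [2] 14/6 → 3 ('aac')
  [3] 6/19 → 2 ('aa')
  [4] 19/12 → 1 ('a')
  [5] 12/22 → 2 ('ab')
  [6] 22/15 → 1 ('a')
  [7] 15/7 → 2 ('ac')
  [8] 7/17 → 1 ('a')
  [9] 17/20 → 3 ('ada')
  [10] 20/27 → 0 ('')
  [11] 27/10 → 1 ('b')
  [12] 10/13 → 3 ('baa')
  [13] 13/1 → 1 ('b')
  [14] 1/2 → 2 ('bb')
  [15] 2/23 → 1 ('b')
  [16] 23/3 → 2 ('bc')
  [17] 3/16 → 0 ('')
  [18] 16/26 → 1 ('c')
  [19] 26/25 → 1 ('c')
  [20] 25/24 → 2 ('cc')
  [21] 24/4 → 1 ('c')
  [22] 4/8 → 2 ('cd')
  [23] 8/5 → 0 ('')
  [24] 5/18 → 3 ('daa')
  [25] 18/21 → 2 ('da')
  [26] 21/9 → 1 ('d')
  [27] 9/0 → 2 ('db')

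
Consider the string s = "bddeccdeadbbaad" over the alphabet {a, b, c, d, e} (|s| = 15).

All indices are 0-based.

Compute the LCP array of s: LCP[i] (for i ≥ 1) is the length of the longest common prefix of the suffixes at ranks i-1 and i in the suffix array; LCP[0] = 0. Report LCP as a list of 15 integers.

[0, 1, 2, 0, 1, 1, 0, 1, 0, 1, 1, 1, 2, 0, 1]

rank | idx | suffix
   0 |  12 | aad
   1 |  13 | ad
   2 |   8 | adbbaad
   3 |  11 | baad
   4 |  10 | bbaad
   5 |   0 | bddeccdeadbbaad
   6 |   4 | ccdeadbbaad
   7 |   5 | cdeadbbaad
   8 |  14 | d
   9 |   9 | dbbaad
  10 |   1 | ddeccdeadbbaad
  11 |   6 | deadbbaad
  12 |   2 | deccdeadbbaad
  13 |   7 | eadbbaad
  14 |   3 | eccdeadbbaad

SA = [12, 13, 8, 11, 10, 0, 4, 5, 14, 9, 1, 6, 2, 7, 3]
[i] adj suffixes → lcp
  [1] 12/13 → 1 ('a')
  [2] 13/8 → 2 ('ad')
  [3] 8/11 → 0 ('')
  [4] 11/10 → 1 ('b')
  [5] 10/0 → 1 ('b')
  [6] 0/4 → 0 ('')
  [7] 4/5 → 1 ('c')
  [8] 5/14 → 0 ('')
  [9] 14/9 → 1 ('d')
  [10] 9/1 → 1 ('d')
  [11] 1/6 → 1 ('d')
  [12] 6/2 → 2 ('de')
  [13] 2/7 → 0 ('')
  [14] 7/3 → 1 ('e')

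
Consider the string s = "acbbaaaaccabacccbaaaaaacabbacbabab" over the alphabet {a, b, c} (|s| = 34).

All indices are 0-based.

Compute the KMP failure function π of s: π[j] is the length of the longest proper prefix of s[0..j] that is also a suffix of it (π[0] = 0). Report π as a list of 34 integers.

[0, 0, 0, 0, 1, 1, 1, 1, 2, 0, 1, 0, 1, 2, 0, 0, 0, 1, 1, 1, 1, 1, 1, 2, 1, 0, 0, 1, 2, 3, 1, 0, 1, 0]

π[0] = 0
j=1 s[j]='c': π[1]=0 (border '')
j=2 s[j]='b': π[2]=0 (border '')
j=3 s[j]='b': π[3]=0 (border '')
j=4 s[j]='a': π[4]=1 (border 'a')
j=5 s[j]='a': k: 1→0; π[5]=1 (border 'a')
j=6 s[j]='a': k: 1→0; π[6]=1 (border 'a')
j=7 s[j]='a': k: 1→0; π[7]=1 (border 'a')
j=8 s[j]='c': π[8]=2 (border 'ac')
j=9 s[j]='c': k: 2→0; π[9]=0 (border '')
j=10 s[j]='a': π[10]=1 (border 'a')
j=11 s[j]='b': k: 1→0; π[11]=0 (border '')
j=12 s[j]='a': π[12]=1 (border 'a')
j=13 s[j]='c': π[13]=2 (border 'ac')
j=14 s[j]='c': k: 2→0; π[14]=0 (border '')
j=15 s[j]='c': π[15]=0 (border '')
j=16 s[j]='b': π[16]=0 (border '')
j=17 s[j]='a': π[17]=1 (border 'a')
j=18 s[j]='a': k: 1→0; π[18]=1 (border 'a')
j=19 s[j]='a': k: 1→0; π[19]=1 (border 'a')
j=20 s[j]='a': k: 1→0; π[20]=1 (border 'a')
j=21 s[j]='a': k: 1→0; π[21]=1 (border 'a')
j=22 s[j]='a': k: 1→0; π[22]=1 (border 'a')
j=23 s[j]='c': π[23]=2 (border 'ac')
j=24 s[j]='a': k: 2→0; π[24]=1 (border 'a')
j=25 s[j]='b': k: 1→0; π[25]=0 (border '')
j=26 s[j]='b': π[26]=0 (border '')
j=27 s[j]='a': π[27]=1 (border 'a')
j=28 s[j]='c': π[28]=2 (border 'ac')
j=29 s[j]='b': π[29]=3 (border 'acb')
j=30 s[j]='a': k: 3→0; π[30]=1 (border 'a')
j=31 s[j]='b': k: 1→0; π[31]=0 (border '')
j=32 s[j]='a': π[32]=1 (border 'a')
j=33 s[j]='b': k: 1→0; π[33]=0 (border '')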